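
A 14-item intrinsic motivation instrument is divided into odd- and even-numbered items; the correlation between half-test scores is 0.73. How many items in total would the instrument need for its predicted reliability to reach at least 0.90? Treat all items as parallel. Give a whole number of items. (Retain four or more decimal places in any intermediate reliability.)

24

r_full = 2(0.73)/(1 + 0.73) = 0.8439
Solve Spearman-Brown for n: n = 0.90(1 − 0.8439) / [0.8439(1 − 0.90)] = 1.6648
Required items = 1.6648 × 14 = 23.31, so 24 items.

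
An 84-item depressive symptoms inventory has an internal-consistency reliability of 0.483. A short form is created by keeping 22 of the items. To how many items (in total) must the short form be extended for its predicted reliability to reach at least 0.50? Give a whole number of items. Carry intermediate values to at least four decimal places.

90

Short-form reliability: n = 22/84 = 0.2619; r_22 = n·r/(1+(n−1)r) ≈ 0.1966
Length factor from the short form to reach 0.50: n' = 0.50(1 − 0.1966) / [0.1966(1 − 0.50)] ≈ 4.0865
Items = 4.0865 × 22 ≈ 89.90 → 90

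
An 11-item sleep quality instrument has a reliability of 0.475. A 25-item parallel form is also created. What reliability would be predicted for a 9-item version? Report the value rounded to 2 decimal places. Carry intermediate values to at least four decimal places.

0.43

Only the ratio of lengths matters: n = 9/11 = 0.8182
r_{9} = n·r / (1 + (n − 1)·r) = 0.3886 / 0.9136 ≈ 0.4254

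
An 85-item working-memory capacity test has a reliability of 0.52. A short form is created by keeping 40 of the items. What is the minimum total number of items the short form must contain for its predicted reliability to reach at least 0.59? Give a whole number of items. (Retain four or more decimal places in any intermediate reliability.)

113

First, r for the 40-item form: n = 40/85 = 0.4706, so r_40 = 0.4706·0.52/(1 + (0.4706 − 1)·0.52) = 0.3377
Then solve for n' with r_old = 0.3377, r_target = 0.59: n' = 0.59(1 − 0.3377)/[0.3377(1 − 0.59)] = 2.8222
Items = 2.8222 × 40 ≈ 112.89 → 113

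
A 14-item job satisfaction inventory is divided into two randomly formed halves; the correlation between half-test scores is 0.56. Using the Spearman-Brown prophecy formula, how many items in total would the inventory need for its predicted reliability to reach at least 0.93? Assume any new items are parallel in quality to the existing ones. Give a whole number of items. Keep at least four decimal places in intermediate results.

74

Corrected full-test reliability: r_full = 2 × 0.56 / (1 + 0.56) ≈ 0.7179
n = r_tgt(1 − r_full) / [r_full(1 − r_tgt)] = 0.93 × 0.2821 / (0.7179 × 0.07) ≈ 5.2206
Items = 5.2206 × 14 ≈ 73.09 → 74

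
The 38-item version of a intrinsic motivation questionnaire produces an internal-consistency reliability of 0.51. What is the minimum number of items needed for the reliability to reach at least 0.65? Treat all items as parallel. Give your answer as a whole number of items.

68

Rearranging the Spearman-Brown formula for n,
n = r*(1 − r) / [ r (1 − r*) ]
n = [0.65 × 0.49] / [0.51 × 0.35]
  = 0.3185 / 0.1785 = 1.7843
1.7843 × 38 = 67.80 → 68 items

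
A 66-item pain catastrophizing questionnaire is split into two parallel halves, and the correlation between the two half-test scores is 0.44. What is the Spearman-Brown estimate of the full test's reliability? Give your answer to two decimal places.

The full test is twice the length of either half (n = 2).
r_full = 2(0.44) / (1 + 0.44)
r_full = 0.8800 / 1.4400 ≈ 0.6111

0.61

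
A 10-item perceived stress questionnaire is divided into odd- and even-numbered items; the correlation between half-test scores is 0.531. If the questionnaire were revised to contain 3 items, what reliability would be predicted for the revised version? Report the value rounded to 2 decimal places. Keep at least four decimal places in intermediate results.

Full-test reliability from the split-half r: r_full = 2(0.531)/(1 + 0.531) = 0.6937
Length factor from 10 to 3 items: n = 3/10 = 0.3000
r_new = n·r_full / (1 + (n − 1)·r_full) = 0.2081 / 0.5144 ≈ 0.4045

0.40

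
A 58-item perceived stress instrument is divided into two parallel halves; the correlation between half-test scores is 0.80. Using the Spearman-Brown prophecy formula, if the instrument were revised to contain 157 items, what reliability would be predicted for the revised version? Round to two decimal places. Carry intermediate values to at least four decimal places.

0.96

Full-test reliability from the split-half r: r_full = 2(0.80)/(1 + 0.80) = 0.8889
Then adjust to 157 items: n = 157/58 = 2.7069
r_new = n·r_full / (1 + (n − 1)·r_full) = 2.4062 / 2.5173 ≈ 0.9559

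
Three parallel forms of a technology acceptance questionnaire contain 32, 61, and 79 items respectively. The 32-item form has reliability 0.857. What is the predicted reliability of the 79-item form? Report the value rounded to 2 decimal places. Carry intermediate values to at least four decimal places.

0.94

The 61-item form is not needed; work directly from the 32-item form with n = 79/32 = 2.4688.
r_{79} = n·r / (1 + (n − 1)·r) = 2.1158 / 2.2588 ≈ 0.9367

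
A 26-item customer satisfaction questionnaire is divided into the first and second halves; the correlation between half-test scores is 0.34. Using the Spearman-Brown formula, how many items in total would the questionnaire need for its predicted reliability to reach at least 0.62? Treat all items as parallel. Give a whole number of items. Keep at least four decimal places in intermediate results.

Corrected full-test reliability: r_full = 2 × 0.34 / (1 + 0.34) ≈ 0.5075
Solve Spearman-Brown for n: n = 0.62(1 − 0.5075) / [0.5075(1 − 0.62)] = 1.5834
Required items = 1.5834 × 26 = 41.17, so 42 items.

42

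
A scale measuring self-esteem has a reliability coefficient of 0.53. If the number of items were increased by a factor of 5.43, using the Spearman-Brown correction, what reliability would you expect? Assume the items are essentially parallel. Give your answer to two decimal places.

0.86

r_new = 5.43·0.53 / [1 + (5.43 − 1)·0.53]
r_new = 2.8779 / 3.3479 ≈ 0.8596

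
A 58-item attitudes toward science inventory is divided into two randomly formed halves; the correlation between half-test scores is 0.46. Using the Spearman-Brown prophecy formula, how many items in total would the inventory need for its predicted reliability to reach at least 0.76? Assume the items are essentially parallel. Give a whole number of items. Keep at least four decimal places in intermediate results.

r_full = 2(0.46)/(1 + 0.46) = 0.6301
Solve Spearman-Brown for n: n = 0.76(1 − 0.6301) / [0.6301(1 − 0.76)] = 1.8590
Items = 1.8590 × 58 ≈ 107.82 → 108

108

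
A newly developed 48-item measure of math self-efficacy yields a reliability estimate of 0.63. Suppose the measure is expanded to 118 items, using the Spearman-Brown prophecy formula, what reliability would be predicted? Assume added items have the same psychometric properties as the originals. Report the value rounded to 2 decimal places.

0.81

n = 118/48 = 2.4583
Spearman-Brown: r_new = n·r / (1 + (n − 1)·r)
r_new = 2.4583·0.63 / [1 + (2.4583 − 1)·0.63]
     = 1.5487 / 1.9187 = 0.8072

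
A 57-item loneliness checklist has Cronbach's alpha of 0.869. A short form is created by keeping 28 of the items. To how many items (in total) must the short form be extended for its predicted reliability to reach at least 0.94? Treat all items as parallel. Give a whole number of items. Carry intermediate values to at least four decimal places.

135

Short-form reliability: n = 28/57 = 0.4912; r_28 = n·r/(1+(n−1)r) ≈ 0.7652
Then solve for n' with r_old = 0.7652, r_target = 0.94: n' = 0.94(1 − 0.7652)/[0.7652(1 − 0.94)] = 4.8073
Items = 4.8073 × 28 ≈ 134.60 → 135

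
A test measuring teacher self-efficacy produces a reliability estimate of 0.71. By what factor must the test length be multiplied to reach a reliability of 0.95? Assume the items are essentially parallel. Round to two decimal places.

7.76

Invert Spearman-Brown to solve for n:
n = r_target (1 − r_old) / [ r_old (1 − r_target) ]
n = 0.95(1 − 0.71) / [0.71(1 − 0.95)]
n = 0.2755 / 0.0355 ≈ 7.7606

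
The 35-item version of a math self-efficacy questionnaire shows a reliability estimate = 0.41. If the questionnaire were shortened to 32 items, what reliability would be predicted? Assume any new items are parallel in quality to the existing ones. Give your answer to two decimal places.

0.39

Length ratio n = 32/35 = 0.9143
By Spearman-Brown, r_new = n r / (1 + (n − 1) r).
r_new = (0.9143 × 0.41) / (1 + (0.9143 − 1) × 0.41)
     = 0.3749 / 0.9649 = 0.3885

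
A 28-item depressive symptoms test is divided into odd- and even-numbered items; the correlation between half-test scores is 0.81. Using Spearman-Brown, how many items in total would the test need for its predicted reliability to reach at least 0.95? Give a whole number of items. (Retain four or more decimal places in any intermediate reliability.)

63

r_full = 2(0.81)/(1 + 0.81) = 0.8950
n = r_tgt(1 − r_full) / [r_full(1 − r_tgt)] = 0.95 × 0.1050 / (0.8950 × 0.05) ≈ 2.2291
Items = 2.2291 × 28 ≈ 62.41 → 63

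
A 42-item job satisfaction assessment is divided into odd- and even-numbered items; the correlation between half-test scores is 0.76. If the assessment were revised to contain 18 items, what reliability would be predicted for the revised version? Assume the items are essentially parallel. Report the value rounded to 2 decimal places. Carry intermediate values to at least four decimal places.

First correct the split-half correlation to full-test reliability: r_full = 2 × 0.76 / (1 + 0.76) ≈ 0.8636
Length factor from 42 to 18 items: n = 18/42 = 0.4286
r_new = n·r_full / (1 + (n − 1)·r_full) = 0.3701 / 0.5065 ≈ 0.7307

0.73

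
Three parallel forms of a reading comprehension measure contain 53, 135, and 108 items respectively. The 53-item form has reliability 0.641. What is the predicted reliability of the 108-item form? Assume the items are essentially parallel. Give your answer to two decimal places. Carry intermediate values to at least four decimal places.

The 135-item form is not needed; work directly from the 53-item form with n = 108/53 = 2.0377.
r_{108} = n·r / (1 + (n − 1)·r) = 1.3062 / 1.6652 ≈ 0.7844

0.78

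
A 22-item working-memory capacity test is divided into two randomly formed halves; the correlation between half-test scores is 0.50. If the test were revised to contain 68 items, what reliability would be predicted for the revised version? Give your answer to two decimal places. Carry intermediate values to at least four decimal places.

0.86

First correct the split-half correlation to full-test reliability: r_full = 2 × 0.50 / (1 + 0.50) ≈ 0.6667
Then adjust to 68 items: n = 68/22 = 3.0909
r_new = n·r_full / (1 + (n − 1)·r_full) = 2.0607 / 2.3940 ≈ 0.8608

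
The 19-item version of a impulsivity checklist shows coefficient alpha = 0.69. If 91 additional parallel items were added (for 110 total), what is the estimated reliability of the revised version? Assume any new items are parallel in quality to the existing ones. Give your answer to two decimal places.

Length ratio n = 110/19 = 5.7895
r_new = 5.7895·0.69 / [1 + (5.7895 − 1)·0.69]
r_new = 3.9948 / 4.3048 ≈ 0.9280

0.93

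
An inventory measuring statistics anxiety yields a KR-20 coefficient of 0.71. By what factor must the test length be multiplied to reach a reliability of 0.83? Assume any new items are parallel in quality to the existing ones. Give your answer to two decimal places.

n = 0.83(1 − 0.71) / [0.71(1 − 0.83)]
  = 0.2407 / 0.1207 = 1.9942

1.99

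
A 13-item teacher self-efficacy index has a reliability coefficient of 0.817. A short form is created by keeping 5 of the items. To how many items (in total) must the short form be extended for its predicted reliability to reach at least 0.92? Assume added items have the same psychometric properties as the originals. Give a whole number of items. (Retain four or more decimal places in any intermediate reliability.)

First, r for the 5-item form: n = 5/13 = 0.3846, so r_5 = 0.3846·0.817/(1 + (0.3846 − 1)·0.817) = 0.6320
Length factor from the short form to reach 0.92: n' = 0.92(1 − 0.6320) / [0.6320(1 − 0.92)] ≈ 6.6962
Items = 6.6962 × 5 ≈ 33.48 → 34

34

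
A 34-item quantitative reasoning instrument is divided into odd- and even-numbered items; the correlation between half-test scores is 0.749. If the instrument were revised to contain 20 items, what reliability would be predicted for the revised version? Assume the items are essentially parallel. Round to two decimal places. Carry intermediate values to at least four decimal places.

Spearman-Brown correction (n = 2): r_full = 2·0.749/(1 + 0.749) = 0.8565
Then adjust to 20 items: n = 20/34 = 0.5882
r_new = n·r_full / (1 + (n − 1)·r_full) = 0.5038 / 0.6473 ≈ 0.7783

0.78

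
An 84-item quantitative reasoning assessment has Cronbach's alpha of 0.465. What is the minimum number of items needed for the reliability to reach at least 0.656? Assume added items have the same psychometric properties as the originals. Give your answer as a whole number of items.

185

Spearman-Brown solved for the length factor n:
n = r*(1 − r) / [ r (1 − r*) ]
n = [0.656 × 0.535] / [0.465 × 0.344]
  = 0.350960 / 0.159960 = 2.1940
2.1940 × 84 = 184.30 → 185 items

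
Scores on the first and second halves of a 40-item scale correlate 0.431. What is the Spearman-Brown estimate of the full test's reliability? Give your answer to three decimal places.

Each half is half the length of the full test, so the full test is n = 2 times a half.
r_full = 2r_hh / (1 + r_hh) = 2 × 0.431 / (1 + 0.431)
       = 0.8620 / 1.4310 = 0.6024

0.602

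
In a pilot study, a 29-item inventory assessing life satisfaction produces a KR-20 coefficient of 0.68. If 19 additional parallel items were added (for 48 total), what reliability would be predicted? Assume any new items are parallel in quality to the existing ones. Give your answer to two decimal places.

0.78

n = 48/29 = 1.6552
By Spearman-Brown, r_new = n r / (1 + (n − 1) r).
r_new = (1.6552 × 0.68) / (1 + (1.6552 − 1) × 0.68)
r_new = 1.1255 / 1.4455 ≈ 0.7786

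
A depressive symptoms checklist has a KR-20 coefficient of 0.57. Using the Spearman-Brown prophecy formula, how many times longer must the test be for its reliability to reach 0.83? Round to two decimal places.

Rearranging the Spearman-Brown formula for n,
n = r*(1 − r) / [ r (1 − r*) ]
n = 0.83 × (1 − 0.57) / [ 0.57 × (1 − 0.83) ]
  = 0.3569 / 0.0969 = 3.6832

3.68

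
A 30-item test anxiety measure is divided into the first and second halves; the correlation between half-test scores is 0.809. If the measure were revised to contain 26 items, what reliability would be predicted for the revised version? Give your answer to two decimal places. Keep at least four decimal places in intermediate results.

0.88

Full-test reliability from the split-half r: r_full = 2(0.809)/(1 + 0.809) = 0.8944
Length factor from 30 to 26 items: n = 26/30 = 0.8667
r_new = n·r_full / (1 + (n − 1)·r_full) = 0.7752 / 0.8808 ≈ 0.8801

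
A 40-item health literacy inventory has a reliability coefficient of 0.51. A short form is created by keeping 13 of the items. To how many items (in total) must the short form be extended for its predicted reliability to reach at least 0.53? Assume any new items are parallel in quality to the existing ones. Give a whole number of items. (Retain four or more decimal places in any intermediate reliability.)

First, r for the 13-item form: n = 13/40 = 0.3250, so r_13 = 0.3250·0.51/(1 + (0.3250 − 1)·0.51) = 0.2528
Length factor from the short form to reach 0.53: n' = 0.53(1 − 0.2528) / [0.2528(1 − 0.53)] ≈ 3.3330
Items = 3.3330 × 13 ≈ 43.33 → 44

44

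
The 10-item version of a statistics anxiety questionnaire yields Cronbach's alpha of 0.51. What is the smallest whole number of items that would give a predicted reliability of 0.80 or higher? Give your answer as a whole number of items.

39

n = 0.80 × (1 − 0.51) / [ 0.51 × (1 − 0.80) ]
n = 0.3920 / 0.1020 ≈ 3.8431
So the test needs 3.8431 × 10 ≈ 38.43 items; rounding up, 39.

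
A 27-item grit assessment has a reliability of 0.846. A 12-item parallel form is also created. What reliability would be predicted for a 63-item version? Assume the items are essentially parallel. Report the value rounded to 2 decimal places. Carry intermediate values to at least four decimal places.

0.93

Only the ratio of lengths matters: n = 63/27 = 2.3333
r_{63} = n·r / (1 + (n − 1)·r) = 1.9740 / 2.1280 ≈ 0.9276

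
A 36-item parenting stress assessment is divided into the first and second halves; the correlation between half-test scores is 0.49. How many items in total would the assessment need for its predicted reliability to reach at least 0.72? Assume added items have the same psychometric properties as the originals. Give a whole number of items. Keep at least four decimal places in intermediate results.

49

r_full = 2(0.49)/(1 + 0.49) = 0.6577
n = r_tgt(1 − r_full) / [r_full(1 − r_tgt)] = 0.72 × 0.3423 / (0.6577 × 0.28) ≈ 1.3383
Items = 1.3383 × 36 ≈ 48.18 → 49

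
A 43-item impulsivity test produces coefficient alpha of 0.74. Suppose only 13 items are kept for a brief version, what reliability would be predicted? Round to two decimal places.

0.46

Length ratio n = 13/43 = 0.3023
r_new = (0.3023 × 0.74) / (1 + (0.3023 − 1) × 0.74)
r_new = 0.2237 / 0.4837 ≈ 0.4625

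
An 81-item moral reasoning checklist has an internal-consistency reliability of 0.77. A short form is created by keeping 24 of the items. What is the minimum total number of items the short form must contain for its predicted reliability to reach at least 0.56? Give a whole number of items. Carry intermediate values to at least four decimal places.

31

Short-form reliability: n = 24/81 = 0.2963; r_24 = n·r/(1+(n−1)r) ≈ 0.4980
Length factor from the short form to reach 0.56: n' = 0.56(1 − 0.4980) / [0.4980(1 − 0.56)] ≈ 1.2829
Items = 1.2829 × 24 ≈ 30.79 → 31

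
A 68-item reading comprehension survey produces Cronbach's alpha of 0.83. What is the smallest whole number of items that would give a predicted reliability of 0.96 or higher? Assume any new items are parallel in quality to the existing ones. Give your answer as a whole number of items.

335

Invert Spearman-Brown to solve for n:
n = r*(1 − r) / [ r (1 − r*) ]
n = 0.96 × (1 − 0.83) / [ 0.83 × (1 − 0.96) ]
  = 0.1632 / 0.0332 = 4.9157
Items needed = n × 68 = 4.9157 × 68 ≈ 334.27 → round up to 335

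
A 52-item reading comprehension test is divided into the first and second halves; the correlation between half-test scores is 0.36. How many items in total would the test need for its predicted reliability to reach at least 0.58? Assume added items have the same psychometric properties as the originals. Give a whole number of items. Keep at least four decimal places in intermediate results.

r_full = 2(0.36)/(1 + 0.36) = 0.5294
n = r_tgt(1 − r_full) / [r_full(1 − r_tgt)] = 0.58 × 0.4706 / (0.5294 × 0.42) ≈ 1.2276
Items = 1.2276 × 52 ≈ 63.84 → 64

64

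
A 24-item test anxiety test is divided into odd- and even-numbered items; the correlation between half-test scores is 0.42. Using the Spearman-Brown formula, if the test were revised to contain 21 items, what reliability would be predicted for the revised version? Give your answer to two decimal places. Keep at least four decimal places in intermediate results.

First correct the split-half correlation to full-test reliability: r_full = 2 × 0.42 / (1 + 0.42) ≈ 0.5915
Then adjust to 21 items: n = 21/24 = 0.8750
r_new = n·r_full / (1 + (n − 1)·r_full) = 0.5176 / 0.9261 ≈ 0.5589

0.56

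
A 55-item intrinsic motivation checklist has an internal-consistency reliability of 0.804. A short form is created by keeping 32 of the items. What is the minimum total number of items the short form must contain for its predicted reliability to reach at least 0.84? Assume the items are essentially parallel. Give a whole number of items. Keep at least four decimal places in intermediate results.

71

Short-form reliability: n = 32/55 = 0.5818; r_32 = n·r/(1+(n−1)r) ≈ 0.7047
Then solve for n' with r_old = 0.7047, r_target = 0.84: n' = 0.84(1 − 0.7047)/[0.7047(1 − 0.84)] = 2.2000
Items = 2.2000 × 32 ≈ 70.40 → 71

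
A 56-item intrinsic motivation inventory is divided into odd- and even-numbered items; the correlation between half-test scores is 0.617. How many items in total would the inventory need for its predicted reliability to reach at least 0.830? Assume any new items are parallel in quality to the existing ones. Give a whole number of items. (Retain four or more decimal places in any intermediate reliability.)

85

r_full = 2(0.617)/(1 + 0.617) = 0.7631
n = r_tgt(1 − r_full) / [r_full(1 − r_tgt)] = 0.830 × 0.2369 / (0.7631 × 0.170) ≈ 1.5157
Required items = 1.5157 × 56 = 84.88, so 85 items.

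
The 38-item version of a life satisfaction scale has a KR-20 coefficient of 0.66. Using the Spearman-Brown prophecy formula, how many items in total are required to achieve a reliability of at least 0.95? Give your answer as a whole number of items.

372

Invert Spearman-Brown to solve for n:
n = r*(1 − r) / [ r (1 − r*) ]
n = 0.95 × (1 − 0.66) / [ 0.66 × (1 − 0.95) ]
n = 0.3230 / 0.0330 ≈ 9.7879
9.7879 × 38 = 371.94 → 372 items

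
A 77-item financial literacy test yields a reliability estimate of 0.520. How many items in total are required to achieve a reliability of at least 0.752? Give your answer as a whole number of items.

Spearman-Brown solved for the length factor n:
n = r_target (1 − r_old) / [ r_old (1 − r_target) ]
n = [0.752 × 0.480] / [0.520 × 0.248]
  = 0.360960 / 0.128960 = 2.7990
Items needed = n × 77 = 2.7990 × 77 ≈ 215.52 → round up to 216

216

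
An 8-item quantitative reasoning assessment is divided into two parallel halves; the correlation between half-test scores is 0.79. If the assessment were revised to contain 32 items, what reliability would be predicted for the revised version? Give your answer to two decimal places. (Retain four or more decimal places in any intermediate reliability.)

0.97

First correct the split-half correlation to full-test reliability: r_full = 2 × 0.79 / (1 + 0.79) ≈ 0.8827
Then adjust to 32 items: n = 32/8 = 4.0000
r_new = n·r_full / (1 + (n − 1)·r_full) = 3.5308 / 3.6481 ≈ 0.9678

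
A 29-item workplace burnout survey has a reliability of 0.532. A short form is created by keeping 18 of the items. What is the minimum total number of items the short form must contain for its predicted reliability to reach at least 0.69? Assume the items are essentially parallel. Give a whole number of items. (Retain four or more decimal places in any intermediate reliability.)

57

First, r for the 18-item form: n = 18/29 = 0.6207, so r_18 = 0.6207·0.532/(1 + (0.6207 − 1)·0.532) = 0.4137
Length factor from the short form to reach 0.69: n' = 0.69(1 − 0.4137) / [0.4137(1 − 0.69)] ≈ 3.1544
Total items = 3.1544 × 18 = 56.78, rounded up to 57.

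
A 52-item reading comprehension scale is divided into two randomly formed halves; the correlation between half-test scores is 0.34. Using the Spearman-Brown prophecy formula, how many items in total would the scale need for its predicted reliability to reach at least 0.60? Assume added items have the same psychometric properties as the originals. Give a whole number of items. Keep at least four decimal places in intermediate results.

r_full = 2(0.34)/(1 + 0.34) = 0.5075
n = r_tgt(1 − r_full) / [r_full(1 − r_tgt)] = 0.60 × 0.4925 / (0.5075 × 0.40) ≈ 1.4557
Required items = 1.4557 × 52 = 75.70, so 76 items.

76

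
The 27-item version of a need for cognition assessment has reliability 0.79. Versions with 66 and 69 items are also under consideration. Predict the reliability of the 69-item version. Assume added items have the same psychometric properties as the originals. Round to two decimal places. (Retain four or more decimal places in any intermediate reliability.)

0.91

The 66-item form is not needed; work directly from the 27-item form with n = 69/27 = 2.5556.
r_{69} = n·r / (1 + (n − 1)·r) = 2.0189 / 2.2289 ≈ 0.9058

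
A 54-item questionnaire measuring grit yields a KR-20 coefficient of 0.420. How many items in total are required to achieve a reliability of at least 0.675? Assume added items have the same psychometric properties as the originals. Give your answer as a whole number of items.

155

Spearman-Brown solved for the length factor n:
n = r*(1 − r) / [ r (1 − r*) ]
n = 0.675(1 − 0.420) / [0.420(1 − 0.675)]
  = 0.391500 / 0.136500 = 2.8681
So the test needs 2.8681 × 54 ≈ 154.88 items; rounding up, 155.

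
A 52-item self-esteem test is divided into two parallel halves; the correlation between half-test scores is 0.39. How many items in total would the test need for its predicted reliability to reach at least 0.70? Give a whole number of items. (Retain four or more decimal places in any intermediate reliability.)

Corrected full-test reliability: r_full = 2 × 0.39 / (1 + 0.39) ≈ 0.5612
Solve Spearman-Brown for n: n = 0.70(1 − 0.5612) / [0.5612(1 − 0.70)] = 1.8244
Required items = 1.8244 × 52 = 94.87, so 95 items.

95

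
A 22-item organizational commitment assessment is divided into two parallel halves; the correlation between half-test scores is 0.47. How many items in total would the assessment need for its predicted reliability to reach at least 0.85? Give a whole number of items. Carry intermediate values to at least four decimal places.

71

Corrected full-test reliability: r_full = 2 × 0.47 / (1 + 0.47) ≈ 0.6395
Solve Spearman-Brown for n: n = 0.85(1 − 0.6395) / [0.6395(1 − 0.85)] = 3.1944
Items = 3.1944 × 22 ≈ 70.28 → 71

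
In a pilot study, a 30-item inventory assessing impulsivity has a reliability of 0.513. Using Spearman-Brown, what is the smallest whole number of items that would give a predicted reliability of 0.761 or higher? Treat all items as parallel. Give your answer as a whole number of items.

91

n = 0.761 × (1 − 0.513) / [ 0.513 × (1 − 0.761) ]
  = 0.370607 / 0.122607 = 3.0227
Items needed = n × 30 = 3.0227 × 30 ≈ 90.68 → round up to 91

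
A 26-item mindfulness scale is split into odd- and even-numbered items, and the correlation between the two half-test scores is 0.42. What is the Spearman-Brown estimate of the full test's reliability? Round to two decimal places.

0.59

Apply the Spearman-Brown correction with n = 2:
r_full = 2r_hh / (1 + r_hh) = 2 × 0.42 / (1 + 0.42)
       = 0.8400 / 1.4200 = 0.5915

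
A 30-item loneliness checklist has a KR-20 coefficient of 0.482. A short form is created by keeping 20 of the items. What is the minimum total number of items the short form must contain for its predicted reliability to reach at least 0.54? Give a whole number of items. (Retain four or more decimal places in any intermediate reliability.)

38

First, r for the 20-item form: n = 20/30 = 0.6667, so r_20 = 0.6667·0.482/(1 + (0.6667 − 1)·0.482) = 0.3829
Then solve for n' with r_old = 0.3829, r_target = 0.54: n' = 0.54(1 − 0.3829)/[0.3829(1 − 0.54)] = 1.8919
Items = 1.8919 × 20 ≈ 37.84 → 38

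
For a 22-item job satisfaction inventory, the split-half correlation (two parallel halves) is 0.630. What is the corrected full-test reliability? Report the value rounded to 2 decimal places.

r_full = 2(0.630) / (1 + 0.630)
       = 1.2600 / 1.6300 = 0.7730

0.77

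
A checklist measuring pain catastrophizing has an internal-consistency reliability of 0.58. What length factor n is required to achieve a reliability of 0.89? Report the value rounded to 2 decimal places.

5.86

Invert Spearman-Brown to solve for n:
n = r*(1 − r) / [ r (1 − r*) ]
n = 0.89 × (1 − 0.58) / [ 0.58 × (1 − 0.89) ]
  = 0.3738 / 0.0638 = 5.8589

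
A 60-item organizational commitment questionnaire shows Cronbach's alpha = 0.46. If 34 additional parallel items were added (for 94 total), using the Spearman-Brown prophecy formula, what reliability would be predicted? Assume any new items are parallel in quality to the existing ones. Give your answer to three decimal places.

The new length is 94/60 = 1.5667 times the old.
r_new = (1.5667 × 0.46) / (1 + (1.5667 − 1) × 0.46)
     = 0.7207 / 1.2607 = 0.5717

0.572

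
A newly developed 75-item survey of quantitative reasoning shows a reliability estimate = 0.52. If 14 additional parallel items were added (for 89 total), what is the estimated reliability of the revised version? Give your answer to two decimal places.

The new length is 89/75 = 1.1867 times the old.
r_new = (1.1867 × 0.52) / (1 + (1.1867 − 1) × 0.52)
     = 0.6171 / 1.0971 = 0.5625

0.56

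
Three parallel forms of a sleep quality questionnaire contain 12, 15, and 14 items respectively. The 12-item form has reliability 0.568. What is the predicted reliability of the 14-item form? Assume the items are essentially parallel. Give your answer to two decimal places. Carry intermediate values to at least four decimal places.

The 15-item form is not needed; work directly from the 12-item form with n = 14/12 = 1.1667.
r_{14} = n·r / (1 + (n − 1)·r) = 0.6627 / 1.0947 ≈ 0.6054

0.61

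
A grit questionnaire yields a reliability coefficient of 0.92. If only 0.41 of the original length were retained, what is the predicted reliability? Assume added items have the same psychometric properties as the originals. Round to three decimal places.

0.825

By Spearman-Brown, r_new = n r / (1 + (n − 1) r).
r_new = 0.41·0.92 / [1 + (0.41 − 1)·0.92]
r_new = 0.3772 / 0.4572 ≈ 0.8250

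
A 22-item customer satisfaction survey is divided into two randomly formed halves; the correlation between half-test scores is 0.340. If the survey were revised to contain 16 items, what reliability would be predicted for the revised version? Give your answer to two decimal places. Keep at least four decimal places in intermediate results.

Full-test reliability from the split-half r: r_full = 2(0.340)/(1 + 0.340) = 0.5075
Length factor from 22 to 16 items: n = 16/22 = 0.7273
r_new = n·r_full / (1 + (n − 1)·r_full) = 0.3691 / 0.8616 ≈ 0.4284

0.43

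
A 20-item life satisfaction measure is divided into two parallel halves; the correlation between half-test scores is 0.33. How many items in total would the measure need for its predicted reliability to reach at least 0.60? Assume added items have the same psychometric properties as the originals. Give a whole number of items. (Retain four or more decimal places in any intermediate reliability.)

Corrected full-test reliability: r_full = 2 × 0.33 / (1 + 0.33) ≈ 0.4962
n = r_tgt(1 − r_full) / [r_full(1 − r_tgt)] = 0.60 × 0.5038 / (0.4962 × 0.40) ≈ 1.5230
Items = 1.5230 × 20 ≈ 30.46 → 31

31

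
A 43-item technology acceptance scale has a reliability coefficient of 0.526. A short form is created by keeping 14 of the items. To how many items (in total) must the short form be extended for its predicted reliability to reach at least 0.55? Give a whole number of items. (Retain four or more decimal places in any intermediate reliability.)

First, r for the 14-item form: n = 14/43 = 0.3256, so r_14 = 0.3256·0.526/(1 + (0.3256 − 1)·0.526) = 0.2654
Then solve for n' with r_old = 0.2654, r_target = 0.55: n' = 0.55(1 − 0.2654)/[0.2654(1 − 0.55)] = 3.3830
Total items = 3.3830 × 14 = 47.36, rounded up to 48.

48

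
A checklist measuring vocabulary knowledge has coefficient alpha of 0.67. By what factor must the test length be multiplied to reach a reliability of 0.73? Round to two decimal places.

Rearranging the Spearman-Brown formula for n,
n = r*(1 − r) / [ r (1 − r*) ]
n = 0.73 × (1 − 0.67) / [ 0.67 × (1 − 0.73) ]
n = 0.2409 / 0.1809 ≈ 1.3317

1.33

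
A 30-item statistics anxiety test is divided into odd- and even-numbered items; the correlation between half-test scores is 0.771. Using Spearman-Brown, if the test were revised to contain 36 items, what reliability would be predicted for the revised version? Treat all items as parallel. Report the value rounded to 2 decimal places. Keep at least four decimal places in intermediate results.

0.89

Spearman-Brown correction (n = 2): r_full = 2·0.771/(1 + 0.771) = 0.8707
Length factor from 30 to 36 items: n = 36/30 = 1.2000
r_new = n·r_full / (1 + (n − 1)·r_full) = 1.0448 / 1.1741 ≈ 0.8899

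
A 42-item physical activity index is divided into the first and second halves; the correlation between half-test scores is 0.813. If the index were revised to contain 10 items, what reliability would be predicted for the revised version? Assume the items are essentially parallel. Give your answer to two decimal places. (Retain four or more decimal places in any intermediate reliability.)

Spearman-Brown correction (n = 2): r_full = 2·0.813/(1 + 0.813) = 0.8969
Then adjust to 10 items: n = 10/42 = 0.2381
r_new = n·r_full / (1 + (n − 1)·r_full) = 0.2136 / 0.3167 ≈ 0.6745

0.67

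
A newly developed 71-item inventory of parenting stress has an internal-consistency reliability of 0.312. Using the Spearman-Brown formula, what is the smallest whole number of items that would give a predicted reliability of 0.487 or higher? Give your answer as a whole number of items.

n = 0.487(1 − 0.312) / [0.312(1 − 0.487)]
  = 0.335056 / 0.160056 = 2.0934
Items needed = n × 71 = 2.0934 × 71 ≈ 148.63 → round up to 149

149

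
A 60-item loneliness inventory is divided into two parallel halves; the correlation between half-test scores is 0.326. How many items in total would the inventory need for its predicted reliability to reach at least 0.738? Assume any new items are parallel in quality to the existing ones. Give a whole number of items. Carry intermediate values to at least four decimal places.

175

r_full = 2(0.326)/(1 + 0.326) = 0.4917
n = r_tgt(1 − r_full) / [r_full(1 − r_tgt)] = 0.738 × 0.5083 / (0.4917 × 0.262) ≈ 2.9119
Required items = 2.9119 × 60 = 174.71, so 175 items.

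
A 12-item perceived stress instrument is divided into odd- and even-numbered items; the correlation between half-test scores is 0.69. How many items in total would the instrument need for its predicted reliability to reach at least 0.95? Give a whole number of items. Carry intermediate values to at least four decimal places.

52

r_full = 2(0.69)/(1 + 0.69) = 0.8166
Solve Spearman-Brown for n: n = 0.95(1 − 0.8166) / [0.8166(1 − 0.95)] = 4.2672
Items = 4.2672 × 12 ≈ 51.21 → 52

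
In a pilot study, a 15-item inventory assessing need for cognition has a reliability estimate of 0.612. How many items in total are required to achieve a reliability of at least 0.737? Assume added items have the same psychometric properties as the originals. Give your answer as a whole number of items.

27

Rearranging the Spearman-Brown formula for n,
n = r*(1 − r) / [ r (1 − r*) ]
n = [0.737 × 0.388] / [0.612 × 0.263]
n = 0.285956 / 0.160956 ≈ 1.7766
So the test needs 1.7766 × 15 ≈ 26.65 items; rounding up, 27.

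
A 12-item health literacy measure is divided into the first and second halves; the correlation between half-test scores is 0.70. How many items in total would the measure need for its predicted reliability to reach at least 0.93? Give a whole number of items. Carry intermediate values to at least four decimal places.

Corrected full-test reliability: r_full = 2 × 0.70 / (1 + 0.70) ≈ 0.8235
Solve Spearman-Brown for n: n = 0.93(1 − 0.8235) / [0.8235(1 − 0.93)] = 2.8475
Required items = 2.8475 × 12 = 34.17, so 35 items.

35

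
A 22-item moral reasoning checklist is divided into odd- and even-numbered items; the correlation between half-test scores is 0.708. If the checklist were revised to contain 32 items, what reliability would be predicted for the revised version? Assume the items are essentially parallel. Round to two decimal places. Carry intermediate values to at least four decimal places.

0.88

Full-test reliability from the split-half r: r_full = 2(0.708)/(1 + 0.708) = 0.8290
Then adjust to 32 items: n = 32/22 = 1.4545
r_new = n·r_full / (1 + (n − 1)·r_full) = 1.2058 / 1.3768 ≈ 0.8758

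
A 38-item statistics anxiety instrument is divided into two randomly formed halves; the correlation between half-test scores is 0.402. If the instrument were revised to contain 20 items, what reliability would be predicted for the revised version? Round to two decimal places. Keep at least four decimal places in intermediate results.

0.41

Full-test reliability from the split-half r: r_full = 2(0.402)/(1 + 0.402) = 0.5735
Length factor from 38 to 20 items: n = 20/38 = 0.5263
r_new = n·r_full / (1 + (n − 1)·r_full) = 0.3018 / 0.7283 ≈ 0.4144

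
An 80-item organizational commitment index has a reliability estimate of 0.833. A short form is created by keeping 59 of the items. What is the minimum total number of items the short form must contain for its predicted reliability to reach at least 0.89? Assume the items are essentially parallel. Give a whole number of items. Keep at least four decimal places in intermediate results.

First, r for the 59-item form: n = 59/80 = 0.7375, so r_59 = 0.7375·0.833/(1 + (0.7375 − 1)·0.833) = 0.7863
Length factor from the short form to reach 0.89: n' = 0.89(1 − 0.7863) / [0.7863(1 − 0.89)] ≈ 2.1989
Items = 2.1989 × 59 ≈ 129.74 → 130

130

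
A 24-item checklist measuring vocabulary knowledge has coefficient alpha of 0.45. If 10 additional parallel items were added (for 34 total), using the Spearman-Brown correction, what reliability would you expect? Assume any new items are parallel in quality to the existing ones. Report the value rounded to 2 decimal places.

The new length is 34/24 = 1.4167 times the old.
r_new = 1.4167·0.45 / [1 + (1.4167 − 1)·0.45]
     = 0.6375 / 1.1875 = 0.5368

0.54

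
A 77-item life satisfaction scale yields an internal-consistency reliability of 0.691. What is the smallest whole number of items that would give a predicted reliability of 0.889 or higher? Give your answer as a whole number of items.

276

Spearman-Brown solved for the length factor n:
n = r*(1 − r) / [ r (1 − r*) ]
n = 0.889 × (1 − 0.691) / [ 0.691 × (1 − 0.889) ]
  = 0.274701 / 0.076701 = 3.5815
3.5815 × 77 = 275.78 → 276 items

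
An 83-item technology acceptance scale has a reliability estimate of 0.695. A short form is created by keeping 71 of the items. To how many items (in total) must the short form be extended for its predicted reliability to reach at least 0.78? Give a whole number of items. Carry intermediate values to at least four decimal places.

First, r for the 71-item form: n = 71/83 = 0.8554, so r_71 = 0.8554·0.695/(1 + (0.8554 − 1)·0.695) = 0.6609
Then solve for n' with r_old = 0.6609, r_target = 0.78: n' = 0.78(1 − 0.6609)/[0.6609(1 − 0.78)] = 1.8191
Total items = 1.8191 × 71 = 129.16, rounded up to 130.

130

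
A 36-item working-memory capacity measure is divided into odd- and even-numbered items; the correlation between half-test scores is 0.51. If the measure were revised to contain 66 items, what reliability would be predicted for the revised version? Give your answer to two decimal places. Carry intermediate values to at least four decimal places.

First correct the split-half correlation to full-test reliability: r_full = 2 × 0.51 / (1 + 0.51) ≈ 0.6755
Length factor from 36 to 66 items: n = 66/36 = 1.8333
r_new = n·r_full / (1 + (n − 1)·r_full) = 1.2384 / 1.5629 ≈ 0.7924

0.79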